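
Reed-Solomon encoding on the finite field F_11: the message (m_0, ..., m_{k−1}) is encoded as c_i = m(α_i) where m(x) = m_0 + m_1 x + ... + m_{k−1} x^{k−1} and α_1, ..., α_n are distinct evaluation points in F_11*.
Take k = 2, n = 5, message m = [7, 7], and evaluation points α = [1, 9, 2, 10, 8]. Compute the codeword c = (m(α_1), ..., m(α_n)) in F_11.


c = [3, 4, 10, 0, 8]

Message polynomial: m(x) = 7 + 7·x (mod 11).
For each evaluation point α_i, compute m(α_i) mod 11:
  α_1 = 1: Horner steps 7 → 3, so m(1) = 3.
  α_2 = 9: Horner steps 7 → 4, so m(9) = 4.
  α_3 = 2: Horner steps 7 → 10, so m(2) = 10.
  α_4 = 10: Horner steps 7 → 0, so m(10) = 0.
  α_5 = 8: Horner steps 7 → 8, so m(8) = 8.
Codeword c = [3, 4, 10, 0, 8] ∈ F_11^5.


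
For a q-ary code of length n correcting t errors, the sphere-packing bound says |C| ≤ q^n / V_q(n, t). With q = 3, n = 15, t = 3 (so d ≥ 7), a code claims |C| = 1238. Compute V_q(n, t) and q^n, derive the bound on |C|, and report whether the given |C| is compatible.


V_q(n, t) = 4091, q^n = 14348907, Hamming bound = 3507, |C| = 1238 ≤ bound (satisfied).

Step 1: Compute V_q(n, t) = Σ_{j=0}^3 C(n, j) (q−1)^j.
  j = 0: C(15,0)·(2)^0 = 1·1 = 1.
  j = 1: C(15,1)·(2)^1 = 15·2 = 30.
  j = 2: C(15,2)·(2)^2 = 105·4 = 420.
  j = 3: C(15,3)·(2)^3 = 455·8 = 3640.
  V_q(n, t) = 1 + 30 + 420 + 3640 = 4091.
Step 2: q^n = 3^15 = 14348907.
Step 3: Hamming bound ⌊q^n / V_q(n,t)⌋ = ⌊14348907/4091⌋ = 3507.
Step 4: Compare |C| = 1238 to 3507: satisfied.
The claimed |C| lies below the Hamming bound.


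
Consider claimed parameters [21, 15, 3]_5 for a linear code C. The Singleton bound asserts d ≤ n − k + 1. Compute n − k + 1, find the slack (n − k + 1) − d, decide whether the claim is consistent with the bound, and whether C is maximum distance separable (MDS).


Singleton RHS = n − k + 1 = 7, slack = 4, bound satisfied, not MDS.

Singleton bound: d ≤ n − k + 1.
Here n = 21, k = 15, so n − k + 1 = 7.
Given d = 3, check d ≤ 7: YES.
Slack = (n − k + 1) − d = 4.
The code is NOT MDS (slack = 4 > 0).
Description: the claimed parameters are [21, 15, 3]_5; such a code would be non-MDS.


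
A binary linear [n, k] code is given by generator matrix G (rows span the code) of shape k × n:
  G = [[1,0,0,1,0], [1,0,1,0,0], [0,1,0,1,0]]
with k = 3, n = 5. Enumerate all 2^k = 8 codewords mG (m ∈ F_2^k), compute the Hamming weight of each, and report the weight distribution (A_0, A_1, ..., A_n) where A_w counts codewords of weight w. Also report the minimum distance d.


Weight distribution: A_0 = 1, A_2 = 6, A_4 = 1. Minimum distance d = 2.

Enumerate all 2^3 = 8 messages m ∈ F_2^3.
For each, compute codeword c = mG in F_2^5, then tally its weight.
  m = 000 → c = 00000, weight = 0.
  m = 100 → c = 10010, weight = 2.
  m = 010 → c = 10100, weight = 2.
  m = 110 → c = 00110, weight = 2.
  m = 001 → c = 01010, weight = 2.
  m = 101 → c = 11000, weight = 2.
  m = 011 → c = 11110, weight = 4.
  m = 111 → c = 01100, weight = 2.
Tally weights:
  weight 0: 1 codewords.
  weight 2: 6 codewords.
  weight 4: 1 codewords.
Minimum distance d = smallest w > 0 with A_w > 0 = 2.
Sanity: Σ A_w = 8 = 2^3 = 8 ✓.


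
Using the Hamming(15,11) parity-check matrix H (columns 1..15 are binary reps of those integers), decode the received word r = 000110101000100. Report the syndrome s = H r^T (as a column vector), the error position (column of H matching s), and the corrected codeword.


s = (0, 0, 1, 0)^T, error position = 2, corrected codeword c = 010110101000100

Compute s = H r^T mod 2 one row at a time:
  s_1 = 0 + 1 + 0 + 0 + 0 + 1 + 0 + 0 = 2 ≡ 0 (mod 2).
  s_2 = 1 + 1 + 0 + 1 + 0 + 1 + 0 + 0 = 4 ≡ 0 (mod 2).
  s_3 = 0 + 0 + 0 + 1 + 0 + 0 + 0 + 0 = 1 ≡ 1 (mod 2).
  s_4 = 0 + 0 + 1 + 1 + 1 + 0 + 1 + 0 = 4 ≡ 0 (mod 2).
s = (0, 0, 1, 0)^T — this equals column 2 of H (binary 0010), so error is at position 2.
Correct: flip bit 2 of r = 000110101000100 to get c = 010110101000100.


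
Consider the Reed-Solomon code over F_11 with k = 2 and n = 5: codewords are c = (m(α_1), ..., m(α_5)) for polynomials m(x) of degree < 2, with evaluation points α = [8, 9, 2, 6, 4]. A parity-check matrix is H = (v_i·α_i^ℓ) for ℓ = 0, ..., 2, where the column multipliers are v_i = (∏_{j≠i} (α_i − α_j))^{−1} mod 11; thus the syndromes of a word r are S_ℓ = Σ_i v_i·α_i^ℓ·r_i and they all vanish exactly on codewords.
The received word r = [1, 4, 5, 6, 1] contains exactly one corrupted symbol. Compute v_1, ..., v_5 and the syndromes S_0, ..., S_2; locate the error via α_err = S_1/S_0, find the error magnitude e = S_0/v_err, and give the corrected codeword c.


S = (7, 6, 2), error at position 5, error magnitude e = 1, c = [1, 4, 5, 6, 0].

Step 1: column multipliers v_i = (∏_{j≠i}(α_i − α_j))^{−1} mod 11.
  i = 1 (α = 8): (8−9)(8−2)(8−6)(8−4) = (−1)·6·2·4 = −48 ≡ 7, so v_1 = 7^{−1} = 8 (mod 11).
  i = 2 (α = 9): (9−8)(9−2)(9−6)(9−4) = 1·7·3·5 = 105 ≡ 6, so v_2 = 6^{−1} = 2 (mod 11).
  i = 3 (α = 2): (2−8)(2−9)(2−6)(2−4) = (−6)·(−7)·(−4)·(−2) = 336 ≡ 6, so v_3 = 6^{−1} = 2 (mod 11).
  i = 4 (α = 6): (6−8)(6−9)(6−2)(6−4) = (−2)·(−3)·4·2 = 48 ≡ 4, so v_4 = 4^{−1} = 3 (mod 11).
  i = 5 (α = 4): (4−8)(4−9)(4−2)(4−6) = (−4)·(−5)·2·(−2) = −80 ≡ 8, so v_5 = 8^{−1} = 7 (mod 11).
  v = [8, 2, 2, 3, 7].
Step 2: syndromes of r = [1, 4, 5, 6, 1] (all sums mod 11).
  S_0 = Σ v_i r_i = 8·1 + 2·4 + 2·5 + 3·6 + 7·1 = 51 ≡ 7.
  S_1 = Σ v_i α_i r_i = 8·8·1 + 2·9·4 + 2·2·5 + 3·6·6 + 7·4·1 = 292 ≡ 6.
  α_i^2 mod 11 = [9, 4, 4, 3, 5].
  S_2 = Σ v_i α_i^2 r_i = 8·9·1 + 2·4·4 + 2·4·5 + 3·3·6 + 7·5·1 = 233 ≡ 2.
  S = (7, 6, 2) ≠ 0, so r is not a codeword (an error is present).
Step 3: locate the error. For a single error e at position i, S_ℓ = v_i·e·α_i^ℓ, so α_err = S_1/S_0.
  S_0^{−1} = 7^{−1} = 8 (mod 11), so α_err = 6·8 = 48 ≡ 4 = α_5. Error position i = 5.
  Consistency check: S_2/S_1 = 2·2 = 4 ≡ 4 = α_err ✓ (single-error assumption holds).
Step 4: error magnitude e = S_0/v_5 = S_0·∏_{j≠5}(α_5 − α_j) = 7·8 = 56 ≡ 1 (mod 11).
Step 5: correct position 5: c_5 = r_5 − e = 1 − 1 ≡ 0 (mod 11). Hence c = [1, 4, 5, 6, 0].
  Check: interpolating c through the α_i gives m(x) = 10 + 3·x (degree < 2) with m(α_i) = c_i for every i, so c is indeed a codeword.


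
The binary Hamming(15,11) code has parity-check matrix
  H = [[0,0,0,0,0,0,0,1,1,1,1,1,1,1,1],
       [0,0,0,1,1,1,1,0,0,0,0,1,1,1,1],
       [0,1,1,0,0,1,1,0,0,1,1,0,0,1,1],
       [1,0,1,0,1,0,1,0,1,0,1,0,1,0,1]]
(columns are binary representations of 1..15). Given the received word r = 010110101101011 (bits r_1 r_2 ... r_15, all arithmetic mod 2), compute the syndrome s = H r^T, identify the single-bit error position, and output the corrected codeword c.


s = (1, 0, 1, 0)^T, error position = 10, corrected codeword c = 010110101001011

Compute s = H r^T mod 2 one row at a time:
  s_1 = 0 + 1 + 1 + 0 + 1 + 0 + 1 + 1 = 5 ≡ 1 (mod 2).
  s_2 = 1 + 1 + 0 + 1 + 1 + 0 + 1 + 1 = 6 ≡ 0 (mod 2).
  s_3 = 1 + 0 + 0 + 1 + 1 + 0 + 1 + 1 = 5 ≡ 1 (mod 2).
  s_4 = 0 + 0 + 1 + 1 + 1 + 0 + 0 + 1 = 4 ≡ 0 (mod 2).
s = (1, 0, 1, 0)^T — this equals column 10 of H (binary 1010), so error is at position 10.
Correct: flip bit 10 of r = 010110101101011 to get c = 010110101001011.


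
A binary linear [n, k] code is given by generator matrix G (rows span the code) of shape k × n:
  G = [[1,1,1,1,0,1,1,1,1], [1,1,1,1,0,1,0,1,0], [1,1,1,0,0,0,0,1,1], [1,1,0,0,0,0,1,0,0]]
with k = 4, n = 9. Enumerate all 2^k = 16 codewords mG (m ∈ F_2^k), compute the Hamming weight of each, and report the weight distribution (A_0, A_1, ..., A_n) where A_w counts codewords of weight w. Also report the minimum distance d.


Weight distribution: A_0 = 1, A_2 = 2, A_3 = 4, A_4 = 2, A_5 = 4, A_6 = 2, A_8 = 1. Minimum distance d = 2.

Enumerate all 2^4 = 16 messages m ∈ F_2^4.
For each, compute codeword c = mG in F_2^9, then tally its weight.
  m = 0000 → c = 000000000, weight = 0.
  m = 1000 → c = 111101111, weight = 8.
  m = 0100 → c = 111101010, weight = 6.
  m = 1100 → c = 000000101, weight = 2.
  m = 0010 → c = 111000011, weight = 5.
  m = 1010 → c = 000101100, weight = 3.
  m = 0110 → c = 000101001, weight = 3.
  m = 1110 → c = 111000110, weight = 5.
  m = 0001 → c = 110000100, weight = 3.
  m = 1001 → c = 001101011, weight = 5.
  m = 0101 → c = 001101110, weight = 5.
  m = 1101 → c = 110000001, weight = 3.
  m = 0011 → c = 001000111, weight = 4.
  m = 1011 → c = 110101000, weight = 4.
  m = 0111 → c = 110101101, weight = 6.
  m = 1111 → c = 001000010, weight = 2.
Tally weights:
  weight 0: 1 codewords.
  weight 2: 2 codewords.
  weight 3: 4 codewords.
  weight 4: 2 codewords.
  weight 5: 4 codewords.
  weight 6: 2 codewords.
  weight 8: 1 codewords.
Minimum distance d = smallest w > 0 with A_w > 0 = 2.
Sanity: Σ A_w = 16 = 2^4 = 16 ✓.


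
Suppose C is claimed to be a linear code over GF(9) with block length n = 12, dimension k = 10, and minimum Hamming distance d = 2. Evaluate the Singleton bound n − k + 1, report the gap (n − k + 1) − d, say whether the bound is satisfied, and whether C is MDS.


Singleton RHS = n − k + 1 = 3, slack = 1, bound satisfied, not MDS.

Singleton bound: d ≤ n − k + 1.
Here n = 12, k = 10, so n − k + 1 = 3.
Given d = 2, check d ≤ 3: YES.
Slack = (n − k + 1) − d = 1.
The code is NOT MDS (slack = 1 > 0).
Description: the claimed parameters are [12, 10, 2]_9; such a code would be non-MDS.


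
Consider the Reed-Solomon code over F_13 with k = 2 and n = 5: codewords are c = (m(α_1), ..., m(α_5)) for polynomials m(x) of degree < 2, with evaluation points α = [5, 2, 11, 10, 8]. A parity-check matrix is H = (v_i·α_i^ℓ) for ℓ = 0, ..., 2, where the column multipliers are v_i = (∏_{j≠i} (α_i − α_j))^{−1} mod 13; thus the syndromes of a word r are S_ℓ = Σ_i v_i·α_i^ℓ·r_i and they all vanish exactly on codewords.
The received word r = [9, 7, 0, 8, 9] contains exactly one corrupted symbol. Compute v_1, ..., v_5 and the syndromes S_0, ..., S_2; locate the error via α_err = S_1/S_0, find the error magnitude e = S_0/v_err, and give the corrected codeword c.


S = (6, 9, 7), error at position 5, error magnitude e = 11, c = [9, 7, 0, 8, 11].

Step 1: column multipliers v_i = (∏_{j≠i}(α_i − α_j))^{−1} mod 13.
  i = 1 (α = 5): (5−2)(5−11)(5−10)(5−8) = 3·(−6)·(−5)·(−3) = −270 ≡ 3, so v_1 = 3^{−1} = 9 (mod 13).
  i = 2 (α = 2): (2−5)(2−11)(2−10)(2−8) = (−3)·(−9)·(−8)·(−6) = 1296 ≡ 9, so v_2 = 9^{−1} = 3 (mod 13).
  i = 3 (α = 11): (11−5)(11−2)(11−10)(11−8) = 6·9·1·3 = 162 ≡ 6, so v_3 = 6^{−1} = 11 (mod 13).
  i = 4 (α = 10): (10−5)(10−2)(10−11)(10−8) = 5·8·(−1)·2 = −80 ≡ 11, so v_4 = 11^{−1} = 6 (mod 13).
  i = 5 (α = 8): (8−5)(8−2)(8−11)(8−10) = 3·6·(−3)·(−2) = 108 ≡ 4, so v_5 = 4^{−1} = 10 (mod 13).
  v = [9, 3, 11, 6, 10].
Step 2: syndromes of r = [9, 7, 0, 8, 9] (all sums mod 13).
  S_0 = Σ v_i r_i = 9·9 + 3·7 + 11·0 + 6·8 + 10·9 = 240 ≡ 6.
  S_1 = Σ v_i α_i r_i = 9·5·9 + 3·2·7 + 11·11·0 + 6·10·8 + 10·8·9 = 1647 ≡ 9.
  α_i^2 mod 13 = [12, 4, 4, 9, 12].
  S_2 = Σ v_i α_i^2 r_i = 9·12·9 + 3·4·7 + 11·4·0 + 6·9·8 + 10·12·9 = 2568 ≡ 7.
  S = (6, 9, 7) ≠ 0, so r is not a codeword (an error is present).
Step 3: locate the error. For a single error e at position i, S_ℓ = v_i·e·α_i^ℓ, so α_err = S_1/S_0.
  S_0^{−1} = 6^{−1} = 11 (mod 13), so α_err = 9·11 = 99 ≡ 8 = α_5. Error position i = 5.
  Consistency check: S_2/S_1 = 7·3 = 21 ≡ 8 = α_err ✓ (single-error assumption holds).
Step 4: error magnitude e = S_0/v_5 = S_0·∏_{j≠5}(α_5 − α_j) = 6·4 = 24 ≡ 11 (mod 13).
Step 5: correct position 5: c_5 = r_5 − e = 9 − 11 ≡ 11 (mod 13). Hence c = [9, 7, 0, 8, 11].
  Check: interpolating c through the α_i gives m(x) = 10 + 5·x (degree < 2) with m(α_i) = c_i for every i, so c is indeed a codeword.


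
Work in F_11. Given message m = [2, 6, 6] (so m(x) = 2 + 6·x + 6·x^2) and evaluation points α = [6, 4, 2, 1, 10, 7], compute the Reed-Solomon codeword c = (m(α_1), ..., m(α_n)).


c = [1, 1, 5, 3, 2, 8]

Message polynomial: m(x) = 2 + 6·x + 6·x^2 (mod 11).
For each evaluation point α_i, compute m(α_i) mod 11:
  α_1 = 6: Horner steps 6 → 9 → 1, so m(6) = 1.
  α_2 = 4: Horner steps 6 → 8 → 1, so m(4) = 1.
  α_3 = 2: Horner steps 6 → 7 → 5, so m(2) = 5.
  α_4 = 1: Horner steps 6 → 1 → 3, so m(1) = 3.
  α_5 = 10: Horner steps 6 → 0 → 2, so m(10) = 2.
  α_6 = 7: Horner steps 6 → 4 → 8, so m(7) = 8.
Codeword c = [1, 1, 5, 3, 2, 8] ∈ F_11^6.


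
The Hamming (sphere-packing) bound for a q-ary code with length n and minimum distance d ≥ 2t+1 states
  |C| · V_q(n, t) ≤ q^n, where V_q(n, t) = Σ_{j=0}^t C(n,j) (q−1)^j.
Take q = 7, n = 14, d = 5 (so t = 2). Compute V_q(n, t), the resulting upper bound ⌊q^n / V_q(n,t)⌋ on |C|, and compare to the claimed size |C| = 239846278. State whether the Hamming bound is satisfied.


V_q(n, t) = 3361, q^n = 678223072849, Hamming bound = 201792047, |C| = 239846278 > bound (violated).

Step 1: Compute V_q(n, t) = Σ_{j=0}^2 C(n, j) (q−1)^j.
  j = 0: C(14,0)·(6)^0 = 1·1 = 1.
  j = 1: C(14,1)·(6)^1 = 14·6 = 84.
  j = 2: C(14,2)·(6)^2 = 91·36 = 3276.
  V_q(n, t) = 1 + 84 + 3276 = 3361.
Step 2: q^n = 7^14 = 678223072849.
Step 3: Hamming bound ⌊q^n / V_q(n,t)⌋ = ⌊678223072849/3361⌋ = 201792047.
Step 4: Compare |C| = 239846278 to 201792047: violated.
The claimed |C| lies above the Hamming bound, so no 7-ary code of length 14 with d ≥ 5 can have 239846278 codewords.


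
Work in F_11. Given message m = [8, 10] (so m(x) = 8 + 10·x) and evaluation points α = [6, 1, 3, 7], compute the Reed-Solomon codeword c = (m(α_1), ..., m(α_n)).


c = [2, 7, 5, 1]

Message polynomial: m(x) = 8 + 10·x (mod 11).
For each evaluation point α_i, compute m(α_i) mod 11:
  α_1 = 6: Horner steps 10 → 2, so m(6) = 2.
  α_2 = 1: Horner steps 10 → 7, so m(1) = 7.
  α_3 = 3: Horner steps 10 → 5, so m(3) = 5.
  α_4 = 7: Horner steps 10 → 1, so m(7) = 1.
Codeword c = [2, 7, 5, 1] ∈ F_11^4.


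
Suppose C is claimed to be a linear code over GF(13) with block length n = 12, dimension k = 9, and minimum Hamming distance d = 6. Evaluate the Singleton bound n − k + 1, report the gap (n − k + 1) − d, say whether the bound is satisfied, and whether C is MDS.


Singleton RHS = n − k + 1 = 4, slack = -2, bound violated (no such code; not MDS).

Singleton bound: d ≤ n − k + 1.
Here n = 12, k = 9, so n − k + 1 = 4.
Given d = 6, check d ≤ 4: NO.
Slack = (n − k + 1) − d = -2.
The slack is negative: d = 6 exceeds n − k + 1 = 4 by 2, so the Singleton bound is violated and no linear [12, 9, 6]_13 code can exist. In particular it is not MDS (MDS requires d = n − k + 1 exactly).
Description: the claimed parameters are [12, 9, 6]_13; such a code would be impossible (violates the Singleton bound).


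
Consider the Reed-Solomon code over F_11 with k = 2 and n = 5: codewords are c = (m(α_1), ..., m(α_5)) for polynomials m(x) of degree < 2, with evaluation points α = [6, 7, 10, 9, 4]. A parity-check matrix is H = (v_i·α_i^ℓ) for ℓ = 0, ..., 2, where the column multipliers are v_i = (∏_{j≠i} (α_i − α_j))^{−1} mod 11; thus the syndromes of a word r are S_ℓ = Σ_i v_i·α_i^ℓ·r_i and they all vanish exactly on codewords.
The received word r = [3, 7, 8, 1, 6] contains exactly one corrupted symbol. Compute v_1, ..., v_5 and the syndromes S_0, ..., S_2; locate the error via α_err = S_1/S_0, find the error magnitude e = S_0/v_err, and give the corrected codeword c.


S = (10, 2, 7), error at position 4, error magnitude e = 8, c = [3, 7, 8, 4, 6].

Step 1: column multipliers v_i = (∏_{j≠i}(α_i − α_j))^{−1} mod 11.
  i = 1 (α = 6): (6−7)(6−10)(6−9)(6−4) = (−1)·(−4)·(−3)·2 = −24 ≡ 9, so v_1 = 9^{−1} = 5 (mod 11).
  i = 2 (α = 7): (7−6)(7−10)(7−9)(7−4) = 1·(−3)·(−2)·3 = 18 ≡ 7, so v_2 = 7^{−1} = 8 (mod 11).
  i = 3 (α = 10): (10−6)(10−7)(10−9)(10−4) = 4·3·1·6 = 72 ≡ 6, so v_3 = 6^{−1} = 2 (mod 11).
  i = 4 (α = 9): (9−6)(9−7)(9−10)(9−4) = 3·2·(−1)·5 = −30 ≡ 3, so v_4 = 3^{−1} = 4 (mod 11).
  i = 5 (α = 4): (4−6)(4−7)(4−10)(4−9) = (−2)·(−3)·(−6)·(−5) = 180 ≡ 4, so v_5 = 4^{−1} = 3 (mod 11).
  v = [5, 8, 2, 4, 3].
Step 2: syndromes of r = [3, 7, 8, 1, 6] (all sums mod 11).
  S_0 = Σ v_i r_i = 5·3 + 8·7 + 2·8 + 4·1 + 3·6 = 109 ≡ 10.
  S_1 = Σ v_i α_i r_i = 5·6·3 + 8·7·7 + 2·10·8 + 4·9·1 + 3·4·6 = 750 ≡ 2.
  α_i^2 mod 11 = [3, 5, 1, 4, 5].
  S_2 = Σ v_i α_i^2 r_i = 5·3·3 + 8·5·7 + 2·1·8 + 4·4·1 + 3·5·6 = 447 ≡ 7.
  S = (10, 2, 7) ≠ 0, so r is not a codeword (an error is present).
Step 3: locate the error. For a single error e at position i, S_ℓ = v_i·e·α_i^ℓ, so α_err = S_1/S_0.
  S_0^{−1} = 10^{−1} = 10 (mod 11), so α_err = 2·10 = 20 ≡ 9 = α_4. Error position i = 4.
  Consistency check: S_2/S_1 = 7·6 = 42 ≡ 9 = α_err ✓ (single-error assumption holds).
Step 4: error magnitude e = S_0/v_4 = S_0·∏_{j≠4}(α_4 − α_j) = 10·3 = 30 ≡ 8 (mod 11).
Step 5: correct position 4: c_4 = r_4 − e = 1 − 8 ≡ 4 (mod 11). Hence c = [3, 7, 8, 4, 6].
  Check: interpolating c through the α_i gives m(x) = 1 + 4·x (degree < 2) with m(α_i) = c_i for every i, so c is indeed a codeword.


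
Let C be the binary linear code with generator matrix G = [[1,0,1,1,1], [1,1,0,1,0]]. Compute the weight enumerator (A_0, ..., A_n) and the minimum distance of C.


Weight distribution: A_0 = 1, A_3 = 2, A_4 = 1. Minimum distance d = 3.

Enumerate all 2^2 = 4 messages m ∈ F_2^2.
For each, compute codeword c = mG in F_2^5, then tally its weight.
  m = 00 → c = 00000, weight = 0.
  m = 10 → c = 10111, weight = 4.
  m = 01 → c = 11010, weight = 3.
  m = 11 → c = 01101, weight = 3.
Tally weights:
  weight 0: 1 codewords.
  weight 3: 2 codewords.
  weight 4: 1 codewords.
Minimum distance d = smallest w > 0 with A_w > 0 = 3.
Sanity: Σ A_w = 4 = 2^2 = 4 ✓.


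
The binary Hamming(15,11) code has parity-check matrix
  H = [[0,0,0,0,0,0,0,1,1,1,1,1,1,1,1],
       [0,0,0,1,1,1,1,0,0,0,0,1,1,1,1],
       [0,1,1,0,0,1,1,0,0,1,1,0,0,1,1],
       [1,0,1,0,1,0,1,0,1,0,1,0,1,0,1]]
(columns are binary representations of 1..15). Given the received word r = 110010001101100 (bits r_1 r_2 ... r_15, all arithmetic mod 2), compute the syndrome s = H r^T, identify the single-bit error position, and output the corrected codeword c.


s = (0, 1, 0, 0)^T, error position = 4, corrected codeword c = 110110001101100

Compute s = H r^T mod 2 one row at a time:
  s_1 = 0 + 1 + 1 + 0 + 1 + 1 + 0 + 0 = 4 ≡ 0 (mod 2).
  s_2 = 0 + 1 + 0 + 0 + 1 + 1 + 0 + 0 = 3 ≡ 1 (mod 2).
  s_3 = 1 + 0 + 0 + 0 + 1 + 0 + 0 + 0 = 2 ≡ 0 (mod 2).
  s_4 = 1 + 0 + 1 + 0 + 1 + 0 + 1 + 0 = 4 ≡ 0 (mod 2).
s = (0, 1, 0, 0)^T — this equals column 4 of H (binary 0100), so error is at position 4.
Correct: flip bit 4 of r = 110010001101100 to get c = 110110001101100.


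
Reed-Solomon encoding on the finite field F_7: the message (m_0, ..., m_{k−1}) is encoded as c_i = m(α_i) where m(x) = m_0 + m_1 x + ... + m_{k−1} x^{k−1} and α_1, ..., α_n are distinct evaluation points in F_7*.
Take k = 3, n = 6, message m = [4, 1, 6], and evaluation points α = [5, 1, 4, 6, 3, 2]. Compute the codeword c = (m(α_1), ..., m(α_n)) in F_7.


c = [5, 4, 6, 2, 5, 2]

Message polynomial: m(x) = 4 + 1·x + 6·x^2 (mod 7).
For each evaluation point α_i, compute m(α_i) mod 7:
  α_1 = 5: Horner steps 6 → 3 → 5, so m(5) = 5.
  α_2 = 1: Horner steps 6 → 0 → 4, so m(1) = 4.
  α_3 = 4: Horner steps 6 → 4 → 6, so m(4) = 6.
  α_4 = 6: Horner steps 6 → 2 → 2, so m(6) = 2.
  α_5 = 3: Horner steps 6 → 5 → 5, so m(3) = 5.
  α_6 = 2: Horner steps 6 → 6 → 2, so m(2) = 2.
Codeword c = [5, 4, 6, 2, 5, 2] ∈ F_7^6.


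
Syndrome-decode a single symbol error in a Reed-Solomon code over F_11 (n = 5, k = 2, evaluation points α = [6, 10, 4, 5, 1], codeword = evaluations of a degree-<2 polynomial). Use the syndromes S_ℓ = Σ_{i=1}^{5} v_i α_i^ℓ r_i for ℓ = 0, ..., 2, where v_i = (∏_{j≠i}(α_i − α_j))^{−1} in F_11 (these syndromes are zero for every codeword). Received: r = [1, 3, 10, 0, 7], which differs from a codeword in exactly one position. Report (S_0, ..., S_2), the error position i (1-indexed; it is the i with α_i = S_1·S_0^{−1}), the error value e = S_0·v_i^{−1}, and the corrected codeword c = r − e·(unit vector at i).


S = (10, 1, 10), error at position 2, error magnitude e = 9, c = [1, 5, 10, 0, 7].

Step 1: column multipliers v_i = (∏_{j≠i}(α_i − α_j))^{−1} mod 11.
  i = 1 (α = 6): (6−10)(6−4)(6−5)(6−1) = (−4)·2·1·5 = −40 ≡ 4, so v_1 = 4^{−1} = 3 (mod 11).
  i = 2 (α = 10): (10−6)(10−4)(10−5)(10−1) = 4·6·5·9 = 1080 ≡ 2, so v_2 = 2^{−1} = 6 (mod 11).
  i = 3 (α = 4): (4−6)(4−10)(4−5)(4−1) = (−2)·(−6)·(−1)·3 = −36 ≡ 8, so v_3 = 8^{−1} = 7 (mod 11).
  i = 4 (α = 5): (5−6)(5−10)(5−4)(5−1) = (−1)·(−5)·1·4 = 20 ≡ 9, so v_4 = 9^{−1} = 5 (mod 11).
  i = 5 (α = 1): (1−6)(1−10)(1−4)(1−5) = (−5)·(−9)·(−3)·(−4) = 540 ≡ 1, so v_5 = 1^{−1} = 1 (mod 11).
  v = [3, 6, 7, 5, 1].
Step 2: syndromes of r = [1, 3, 10, 0, 7] (all sums mod 11).
  S_0 = Σ v_i r_i = 3·1 + 6·3 + 7·10 + 5·0 + 1·7 = 98 ≡ 10.
  S_1 = Σ v_i α_i r_i = 3·6·1 + 6·10·3 + 7·4·10 + 5·5·0 + 1·1·7 = 485 ≡ 1.
  α_i^2 mod 11 = [3, 1, 5, 3, 1].
  S_2 = Σ v_i α_i^2 r_i = 3·3·1 + 6·1·3 + 7·5·10 + 5·3·0 + 1·1·7 = 384 ≡ 10.
  S = (10, 1, 10) ≠ 0, so r is not a codeword (an error is present).
Step 3: locate the error. For a single error e at position i, S_ℓ = v_i·e·α_i^ℓ, so α_err = S_1/S_0.
  S_0^{−1} = 10^{−1} = 10 (mod 11), so α_err = 1·10 = 10 ≡ 10 = α_2. Error position i = 2.
  Consistency check: S_2/S_1 = 10·1 = 10 ≡ 10 = α_err ✓ (single-error assumption holds).
Step 4: error magnitude e = S_0/v_2 = S_0·∏_{j≠2}(α_2 − α_j) = 10·2 = 20 ≡ 9 (mod 11).
Step 5: correct position 2: c_2 = r_2 − e = 3 − 9 ≡ 5 (mod 11). Hence c = [1, 5, 10, 0, 7].
  Check: interpolating c through the α_i gives m(x) = 6 + 1·x (degree < 2) with m(α_i) = c_i for every i, so c is indeed a codeword.


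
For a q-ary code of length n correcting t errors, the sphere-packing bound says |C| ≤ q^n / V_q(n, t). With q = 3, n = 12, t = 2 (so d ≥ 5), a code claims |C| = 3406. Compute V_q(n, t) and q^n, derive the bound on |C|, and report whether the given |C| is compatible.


V_q(n, t) = 289, q^n = 531441, Hamming bound = 1838, |C| = 3406 > bound (violated).

Step 1: Compute V_q(n, t) = Σ_{j=0}^2 C(n, j) (q−1)^j.
  j = 0: C(12,0)·(2)^0 = 1·1 = 1.
  j = 1: C(12,1)·(2)^1 = 12·2 = 24.
  j = 2: C(12,2)·(2)^2 = 66·4 = 264.
  V_q(n, t) = 1 + 24 + 264 = 289.
Step 2: q^n = 3^12 = 531441.
Step 3: Hamming bound ⌊q^n / V_q(n,t)⌋ = ⌊531441/289⌋ = 1838.
Step 4: Compare |C| = 3406 to 1838: violated.
The claimed |C| lies above the Hamming bound, so no 3-ary code of length 12 with d ≥ 5 can have 3406 codewords.


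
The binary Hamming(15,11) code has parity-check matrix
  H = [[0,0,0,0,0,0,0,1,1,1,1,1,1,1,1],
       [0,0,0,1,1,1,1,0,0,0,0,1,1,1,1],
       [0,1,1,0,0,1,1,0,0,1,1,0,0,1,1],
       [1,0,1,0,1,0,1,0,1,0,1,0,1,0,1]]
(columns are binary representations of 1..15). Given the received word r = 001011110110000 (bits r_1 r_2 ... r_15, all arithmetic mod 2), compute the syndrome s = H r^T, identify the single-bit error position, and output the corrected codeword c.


s = (1, 1, 1, 0)^T, error position = 14, corrected codeword c = 001011110110010

Compute s = H r^T mod 2 one row at a time:
  s_1 = 1 + 0 + 1 + 1 + 0 + 0 + 0 + 0 = 3 ≡ 1 (mod 2).
  s_2 = 0 + 1 + 1 + 1 + 0 + 0 + 0 + 0 = 3 ≡ 1 (mod 2).
  s_3 = 0 + 1 + 1 + 1 + 1 + 1 + 0 + 0 = 5 ≡ 1 (mod 2).
  s_4 = 0 + 1 + 1 + 1 + 0 + 1 + 0 + 0 = 4 ≡ 0 (mod 2).
s = (1, 1, 1, 0)^T — this equals column 14 of H (binary 1110), so error is at position 14.
Correct: flip bit 14 of r = 001011110110000 to get c = 001011110110010.


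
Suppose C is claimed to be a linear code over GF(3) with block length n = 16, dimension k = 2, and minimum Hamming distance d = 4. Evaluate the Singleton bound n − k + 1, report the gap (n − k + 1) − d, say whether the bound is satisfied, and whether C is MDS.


Singleton RHS = n − k + 1 = 15, slack = 11, bound satisfied, not MDS.

Singleton bound: d ≤ n − k + 1.
Here n = 16, k = 2, so n − k + 1 = 15.
Given d = 4, check d ≤ 15: YES.
Slack = (n − k + 1) − d = 11.
The code is NOT MDS (slack = 11 > 0).
Description: the claimed parameters are [16, 2, 4]_3; such a code would be non-MDS.


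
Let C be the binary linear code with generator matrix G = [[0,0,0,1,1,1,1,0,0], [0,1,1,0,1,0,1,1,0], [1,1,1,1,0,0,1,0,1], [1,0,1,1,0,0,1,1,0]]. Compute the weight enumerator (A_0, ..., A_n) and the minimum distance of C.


Weight distribution: A_0 = 1, A_3 = 1, A_4 = 5, A_5 = 6, A_6 = 2, A_7 = 1. Minimum distance d = 3.

Enumerate all 2^4 = 16 messages m ∈ F_2^4.
For each, compute codeword c = mG in F_2^9, then tally its weight.
  m = 0000 → c = 000000000, weight = 0.
  m = 1000 → c = 000111100, weight = 4.
  m = 0100 → c = 011010110, weight = 5.
  m = 1100 → c = 011101010, weight = 5.
  m = 0010 → c = 111100101, weight = 6.
  m = 1010 → c = 111011001, weight = 6.
  m = 0110 → c = 100110011, weight = 5.
  m = 1110 → c = 100001111, weight = 5.
  m = 0001 → c = 101100110, weight = 5.
  m = 1001 → c = 101011010, weight = 5.
  m = 0101 → c = 110110000, weight = 4.
  m = 1101 → c = 110001100, weight = 4.
  m = 0011 → c = 010000011, weight = 3.
  m = 1011 → c = 010111111, weight = 7.
  m = 0111 → c = 001010101, weight = 4.
  m = 1111 → c = 001101001, weight = 4.
Tally weights:
  weight 0: 1 codewords.
  weight 3: 1 codewords.
  weight 4: 5 codewords.
  weight 5: 6 codewords.
  weight 6: 2 codewords.
  weight 7: 1 codewords.
Minimum distance d = smallest w > 0 with A_w > 0 = 3.
Sanity: Σ A_w = 16 = 2^4 = 16 ✓.


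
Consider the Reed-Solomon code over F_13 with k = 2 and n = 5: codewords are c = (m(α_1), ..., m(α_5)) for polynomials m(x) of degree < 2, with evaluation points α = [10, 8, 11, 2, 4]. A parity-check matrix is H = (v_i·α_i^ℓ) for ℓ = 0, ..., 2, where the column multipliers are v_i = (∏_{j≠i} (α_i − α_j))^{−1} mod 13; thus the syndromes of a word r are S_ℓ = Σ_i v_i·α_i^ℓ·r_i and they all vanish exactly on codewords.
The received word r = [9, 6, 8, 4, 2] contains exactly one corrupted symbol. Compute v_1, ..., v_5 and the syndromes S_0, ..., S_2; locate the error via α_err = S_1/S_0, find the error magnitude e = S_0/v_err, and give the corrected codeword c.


S = (8, 12, 5), error at position 2, error magnitude e = 8, c = [9, 11, 8, 4, 2].

Step 1: column multipliers v_i = (∏_{j≠i}(α_i − α_j))^{−1} mod 13.
  i = 1 (α = 10): (10−8)(10−11)(10−2)(10−4) = 2·(−1)·8·6 = −96 ≡ 8, so v_1 = 8^{−1} = 5 (mod 13).
  i = 2 (α = 8): (8−10)(8−11)(8−2)(8−4) = (−2)·(−3)·6·4 = 144 ≡ 1, so v_2 = 1^{−1} = 1 (mod 13).
  i = 3 (α = 11): (11−10)(11−8)(11−2)(11−4) = 1·3·9·7 = 189 ≡ 7, so v_3 = 7^{−1} = 2 (mod 13).
  i = 4 (α = 2): (2−10)(2−8)(2−11)(2−4) = (−8)·(−6)·(−9)·(−2) = 864 ≡ 6, so v_4 = 6^{−1} = 11 (mod 13).
  i = 5 (α = 4): (4−10)(4−8)(4−11)(4−2) = (−6)·(−4)·(−7)·2 = −336 ≡ 2, so v_5 = 2^{−1} = 7 (mod 13).
  v = [5, 1, 2, 11, 7].
Step 2: syndromes of r = [9, 6, 8, 4, 2] (all sums mod 13).
  S_0 = Σ v_i r_i = 5·9 + 1·6 + 2·8 + 11·4 + 7·2 = 125 ≡ 8.
  S_1 = Σ v_i α_i r_i = 5·10·9 + 1·8·6 + 2·11·8 + 11·2·4 + 7·4·2 = 818 ≡ 12.
  α_i^2 mod 13 = [9, 12, 4, 4, 3].
  S_2 = Σ v_i α_i^2 r_i = 5·9·9 + 1·12·6 + 2·4·8 + 11·4·4 + 7·3·2 = 759 ≡ 5.
  S = (8, 12, 5) ≠ 0, so r is not a codeword (an error is present).
Step 3: locate the error. For a single error e at position i, S_ℓ = v_i·e·α_i^ℓ, so α_err = S_1/S_0.
  S_0^{−1} = 8^{−1} = 5 (mod 13), so α_err = 12·5 = 60 ≡ 8 = α_2. Error position i = 2.
  Consistency check: S_2/S_1 = 5·12 = 60 ≡ 8 = α_err ✓ (single-error assumption holds).
Step 4: error magnitude e = S_0/v_2 = S_0·∏_{j≠2}(α_2 − α_j) = 8·1 = 8 ≡ 8 (mod 13).
Step 5: correct position 2: c_2 = r_2 − e = 6 − 8 ≡ 11 (mod 13). Hence c = [9, 11, 8, 4, 2].
  Check: interpolating c through the α_i gives m(x) = 6 + 12·x (degree < 2) with m(α_i) = c_i for every i, so c is indeed a codeword.


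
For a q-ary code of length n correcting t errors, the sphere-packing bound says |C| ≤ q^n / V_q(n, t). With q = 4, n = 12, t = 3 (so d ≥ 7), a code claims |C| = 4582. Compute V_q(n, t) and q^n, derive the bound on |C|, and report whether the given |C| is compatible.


V_q(n, t) = 6571, q^n = 16777216, Hamming bound = 2553, |C| = 4582 > bound (violated).

Step 1: Compute V_q(n, t) = Σ_{j=0}^3 C(n, j) (q−1)^j.
  j = 0: C(12,0)·(3)^0 = 1·1 = 1.
  j = 1: C(12,1)·(3)^1 = 12·3 = 36.
  j = 2: C(12,2)·(3)^2 = 66·9 = 594.
  j = 3: C(12,3)·(3)^3 = 220·27 = 5940.
  V_q(n, t) = 1 + 36 + 594 + 5940 = 6571.
Step 2: q^n = 4^12 = 16777216.
Step 3: Hamming bound ⌊q^n / V_q(n,t)⌋ = ⌊16777216/6571⌋ = 2553.
Step 4: Compare |C| = 4582 to 2553: violated.
The claimed |C| lies above the Hamming bound, so no 4-ary code of length 12 with d ≥ 7 can have 4582 codewords.


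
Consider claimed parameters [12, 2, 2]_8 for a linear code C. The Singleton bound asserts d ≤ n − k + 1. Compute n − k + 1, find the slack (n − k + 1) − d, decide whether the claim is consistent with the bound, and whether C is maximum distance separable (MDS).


Singleton RHS = n − k + 1 = 11, slack = 9, bound satisfied, not MDS.

Singleton bound: d ≤ n − k + 1.
Here n = 12, k = 2, so n − k + 1 = 11.
Given d = 2, check d ≤ 11: YES.
Slack = (n − k + 1) − d = 9.
The code is NOT MDS (slack = 9 > 0).
Description: the claimed parameters are [12, 2, 2]_8; such a code would be non-MDS.


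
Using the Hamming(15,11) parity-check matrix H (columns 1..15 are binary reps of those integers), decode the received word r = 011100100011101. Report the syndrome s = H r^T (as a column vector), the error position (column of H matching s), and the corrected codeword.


s = (0, 1, 1, 1)^T, error position = 7, corrected codeword c = 011100000011101

Compute s = H r^T mod 2 one row at a time:
  s_1 = 0 + 0 + 0 + 1 + 1 + 1 + 0 + 1 = 4 ≡ 0 (mod 2).
  s_2 = 1 + 0 + 0 + 1 + 1 + 1 + 0 + 1 = 5 ≡ 1 (mod 2).
  s_3 = 1 + 1 + 0 + 1 + 0 + 1 + 0 + 1 = 5 ≡ 1 (mod 2).
  s_4 = 0 + 1 + 0 + 1 + 0 + 1 + 1 + 1 = 5 ≡ 1 (mod 2).
s = (0, 1, 1, 1)^T — this equals column 7 of H (binary 0111), so error is at position 7.
Correct: flip bit 7 of r = 011100100011101 to get c = 011100000011101.


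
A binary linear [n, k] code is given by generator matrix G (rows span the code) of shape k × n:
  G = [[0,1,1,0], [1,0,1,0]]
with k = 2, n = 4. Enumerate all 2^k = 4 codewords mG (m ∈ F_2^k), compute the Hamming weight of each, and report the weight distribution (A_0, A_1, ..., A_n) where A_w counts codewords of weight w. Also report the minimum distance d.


Weight distribution: A_0 = 1, A_2 = 3. Minimum distance d = 2.

Enumerate all 2^2 = 4 messages m ∈ F_2^2.
For each, compute codeword c = mG in F_2^4, then tally its weight.
  m = 00 → c = 0000, weight = 0.
  m = 10 → c = 0110, weight = 2.
  m = 01 → c = 1010, weight = 2.
  m = 11 → c = 1100, weight = 2.
Tally weights:
  weight 0: 1 codewords.
  weight 2: 3 codewords.
Minimum distance d = smallest w > 0 with A_w > 0 = 2.
Sanity: Σ A_w = 4 = 2^2 = 4 ✓.


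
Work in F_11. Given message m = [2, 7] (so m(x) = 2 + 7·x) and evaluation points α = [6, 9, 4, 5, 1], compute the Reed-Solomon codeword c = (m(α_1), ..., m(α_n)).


c = [0, 10, 8, 4, 9]

Message polynomial: m(x) = 2 + 7·x (mod 11).
For each evaluation point α_i, compute m(α_i) mod 11:
  α_1 = 6: Horner steps 7 → 0, so m(6) = 0.
  α_2 = 9: Horner steps 7 → 10, so m(9) = 10.
  α_3 = 4: Horner steps 7 → 8, so m(4) = 8.
  α_4 = 5: Horner steps 7 → 4, so m(5) = 4.
  α_5 = 1: Horner steps 7 → 9, so m(1) = 9.
Codeword c = [0, 10, 8, 4, 9] ∈ F_11^5.


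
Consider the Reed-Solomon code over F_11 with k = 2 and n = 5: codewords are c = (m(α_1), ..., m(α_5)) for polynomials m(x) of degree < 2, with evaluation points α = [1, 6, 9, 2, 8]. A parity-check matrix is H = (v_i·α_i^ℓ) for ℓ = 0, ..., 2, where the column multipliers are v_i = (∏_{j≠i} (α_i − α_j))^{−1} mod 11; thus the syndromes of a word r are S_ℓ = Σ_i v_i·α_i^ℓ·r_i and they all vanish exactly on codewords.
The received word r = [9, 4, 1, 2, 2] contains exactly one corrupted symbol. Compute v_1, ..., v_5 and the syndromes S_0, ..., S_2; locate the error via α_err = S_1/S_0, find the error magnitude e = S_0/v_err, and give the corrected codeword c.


S = (2, 4, 8), error at position 4, error magnitude e = 5, c = [9, 4, 1, 8, 2].

Step 1: column multipliers v_i = (∏_{j≠i}(α_i − α_j))^{−1} mod 11.
  i = 1 (α = 1): (1−6)(1−9)(1−2)(1−8) = (−5)·(−8)·(−1)·(−7) = 280 ≡ 5, so v_1 = 5^{−1} = 9 (mod 11).
  i = 2 (α = 6): (6−1)(6−9)(6−2)(6−8) = 5·(−3)·4·(−2) = 120 ≡ 10, so v_2 = 10^{−1} = 10 (mod 11).
  i = 3 (α = 9): (9−1)(9−6)(9−2)(9−8) = 8·3·7·1 = 168 ≡ 3, so v_3 = 3^{−1} = 4 (mod 11).
  i = 4 (α = 2): (2−1)(2−6)(2−9)(2−8) = 1·(−4)·(−7)·(−6) = −168 ≡ 8, so v_4 = 8^{−1} = 7 (mod 11).
  i = 5 (α = 8): (8−1)(8−6)(8−9)(8−2) = 7·2·(−1)·6 = −84 ≡ 4, so v_5 = 4^{−1} = 3 (mod 11).
  v = [9, 10, 4, 7, 3].
Step 2: syndromes of r = [9, 4, 1, 2, 2] (all sums mod 11).
  S_0 = Σ v_i r_i = 9·9 + 10·4 + 4·1 + 7·2 + 3·2 = 145 ≡ 2.
  S_1 = Σ v_i α_i r_i = 9·1·9 + 10·6·4 + 4·9·1 + 7·2·2 + 3·8·2 = 433 ≡ 4.
  α_i^2 mod 11 = [1, 3, 4, 4, 9].
  S_2 = Σ v_i α_i^2 r_i = 9·1·9 + 10·3·4 + 4·4·1 + 7·4·2 + 3·9·2 = 327 ≡ 8.
  S = (2, 4, 8) ≠ 0, so r is not a codeword (an error is present).
Step 3: locate the error. For a single error e at position i, S_ℓ = v_i·e·α_i^ℓ, so α_err = S_1/S_0.
  S_0^{−1} = 2^{−1} = 6 (mod 11), so α_err = 4·6 = 24 ≡ 2 = α_4. Error position i = 4.
  Consistency check: S_2/S_1 = 8·3 = 24 ≡ 2 = α_err ✓ (single-error assumption holds).
Step 4: error magnitude e = S_0/v_4 = S_0·∏_{j≠4}(α_4 − α_j) = 2·8 = 16 ≡ 5 (mod 11).
Step 5: correct position 4: c_4 = r_4 − e = 2 − 5 ≡ 8 (mod 11). Hence c = [9, 4, 1, 8, 2].
  Check: interpolating c through the α_i gives m(x) = 10 + 10·x (degree < 2) with m(α_i) = c_i for every i, so c is indeed a codeword.


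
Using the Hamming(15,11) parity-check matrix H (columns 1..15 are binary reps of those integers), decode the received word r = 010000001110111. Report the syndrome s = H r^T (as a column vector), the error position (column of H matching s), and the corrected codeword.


s = (0, 1, 1, 0)^T, error position = 6, corrected codeword c = 010001001110111

Compute s = H r^T mod 2 one row at a time:
  s_1 = 0 + 1 + 1 + 1 + 0 + 1 + 1 + 1 = 6 ≡ 0 (mod 2).
  s_2 = 0 + 0 + 0 + 0 + 0 + 1 + 1 + 1 = 3 ≡ 1 (mod 2).
  s_3 = 1 + 0 + 0 + 0 + 1 + 1 + 1 + 1 = 5 ≡ 1 (mod 2).
  s_4 = 0 + 0 + 0 + 0 + 1 + 1 + 1 + 1 = 4 ≡ 0 (mod 2).
s = (0, 1, 1, 0)^T — this equals column 6 of H (binary 0110), so error is at position 6.
Correct: flip bit 6 of r = 010000001110111 to get c = 010001001110111.


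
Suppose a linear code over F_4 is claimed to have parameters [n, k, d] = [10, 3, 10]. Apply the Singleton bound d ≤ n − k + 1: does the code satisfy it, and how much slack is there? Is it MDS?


Singleton RHS = n − k + 1 = 8, slack = -2, bound violated (no such code; not MDS).

Singleton bound: d ≤ n − k + 1.
Here n = 10, k = 3, so n − k + 1 = 8.
Given d = 10, check d ≤ 8: NO.
Slack = (n − k + 1) − d = -2.
The slack is negative: d = 10 exceeds n − k + 1 = 8 by 2, so the Singleton bound is violated and no linear [10, 3, 10]_4 code can exist. In particular it is not MDS (MDS requires d = n − k + 1 exactly).
Description: the claimed parameters are [10, 3, 10]_4; such a code would be impossible (violates the Singleton bound).


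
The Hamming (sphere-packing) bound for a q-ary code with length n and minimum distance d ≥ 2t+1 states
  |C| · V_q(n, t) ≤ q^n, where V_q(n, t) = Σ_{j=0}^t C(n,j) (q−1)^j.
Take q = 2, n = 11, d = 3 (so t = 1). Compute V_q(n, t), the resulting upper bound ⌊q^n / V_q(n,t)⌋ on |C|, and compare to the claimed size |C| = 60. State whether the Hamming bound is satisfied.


V_q(n, t) = 12, q^n = 2048, Hamming bound = 170, |C| = 60 ≤ bound (satisfied).

Step 1: Compute V_q(n, t) = Σ_{j=0}^1 C(n, j) (q−1)^j.
  j = 0: C(11,0)·(1)^0 = 1·1 = 1.
  j = 1: C(11,1)·(1)^1 = 11·1 = 11.
  V_q(n, t) = 1 + 11 = 12.
Step 2: q^n = 2^11 = 2048.
Step 3: Hamming bound ⌊q^n / V_q(n,t)⌋ = ⌊2048/12⌋ = 170.
Step 4: Compare |C| = 60 to 170: satisfied.
The claimed |C| lies below the Hamming bound.


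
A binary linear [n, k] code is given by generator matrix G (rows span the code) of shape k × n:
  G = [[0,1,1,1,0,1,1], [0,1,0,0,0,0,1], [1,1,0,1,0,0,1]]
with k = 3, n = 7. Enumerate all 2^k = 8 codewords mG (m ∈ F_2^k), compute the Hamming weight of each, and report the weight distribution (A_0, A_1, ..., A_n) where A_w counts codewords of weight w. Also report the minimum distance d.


Weight distribution: A_0 = 1, A_2 = 2, A_3 = 2, A_4 = 1, A_5 = 2. Minimum distance d = 2.

Enumerate all 2^3 = 8 messages m ∈ F_2^3.
For each, compute codeword c = mG in F_2^7, then tally its weight.
  m = 000 → c = 0000000, weight = 0.
  m = 100 → c = 0111011, weight = 5.
  m = 010 → c = 0100001, weight = 2.
  m = 110 → c = 0011010, weight = 3.
  m = 001 → c = 1101001, weight = 4.
  m = 101 → c = 1010010, weight = 3.
  m = 011 → c = 1001000, weight = 2.
  m = 111 → c = 1110011, weight = 5.
Tally weights:
  weight 0: 1 codewords.
  weight 2: 2 codewords.
  weight 3: 2 codewords.
  weight 4: 1 codewords.
  weight 5: 2 codewords.
Minimum distance d = smallest w > 0 with A_w > 0 = 2.
Sanity: Σ A_w = 8 = 2^3 = 8 ✓.


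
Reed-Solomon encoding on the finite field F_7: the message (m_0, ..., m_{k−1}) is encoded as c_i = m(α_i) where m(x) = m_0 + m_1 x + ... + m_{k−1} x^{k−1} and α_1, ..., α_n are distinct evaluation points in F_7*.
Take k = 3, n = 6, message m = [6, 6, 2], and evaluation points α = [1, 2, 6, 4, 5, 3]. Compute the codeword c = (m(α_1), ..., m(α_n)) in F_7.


c = [0, 5, 2, 6, 2, 0]

Message polynomial: m(x) = 6 + 6·x + 2·x^2 (mod 7).
For each evaluation point α_i, compute m(α_i) mod 7:
  α_1 = 1: Horner steps 2 → 1 → 0, so m(1) = 0.
  α_2 = 2: Horner steps 2 → 3 → 5, so m(2) = 5.
  α_3 = 6: Horner steps 2 → 4 → 2, so m(6) = 2.
  α_4 = 4: Horner steps 2 → 0 → 6, so m(4) = 6.
  α_5 = 5: Horner steps 2 → 2 → 2, so m(5) = 2.
  α_6 = 3: Horner steps 2 → 5 → 0, so m(3) = 0.
Codeword c = [0, 5, 2, 6, 2, 0] ∈ F_7^6.


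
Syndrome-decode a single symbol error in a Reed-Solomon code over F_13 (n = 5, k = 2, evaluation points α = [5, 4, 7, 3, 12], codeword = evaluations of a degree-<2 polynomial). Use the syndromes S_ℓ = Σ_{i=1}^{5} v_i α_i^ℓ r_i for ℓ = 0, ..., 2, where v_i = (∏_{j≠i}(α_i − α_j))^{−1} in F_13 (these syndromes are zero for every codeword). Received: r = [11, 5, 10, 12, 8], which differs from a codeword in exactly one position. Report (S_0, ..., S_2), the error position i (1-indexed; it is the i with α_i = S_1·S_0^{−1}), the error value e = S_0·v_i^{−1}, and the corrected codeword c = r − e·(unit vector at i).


S = (3, 10, 3), error at position 5, error magnitude e = 7, c = [11, 5, 10, 12, 1].

Step 1: column multipliers v_i = (∏_{j≠i}(α_i − α_j))^{−1} mod 13.
  i = 1 (α = 5): (5−4)(5−7)(5−3)(5−12) = 1·(−2)·2·(−7) = 28 ≡ 2, so v_1 = 2^{−1} = 7 (mod 13).
  i = 2 (α = 4): (4−5)(4−7)(4−3)(4−12) = (−1)·(−3)·1·(−8) = −24 ≡ 2, so v_2 = 2^{−1} = 7 (mod 13).
  i = 3 (α = 7): (7−5)(7−4)(7−3)(7−12) = 2·3·4·(−5) = −120 ≡ 10, so v_3 = 10^{−1} = 4 (mod 13).
  i = 4 (α = 3): (3−5)(3−4)(3−7)(3−12) = (−2)·(−1)·(−4)·(−9) = 72 ≡ 7, so v_4 = 7^{−1} = 2 (mod 13).
  i = 5 (α = 12): (12−5)(12−4)(12−7)(12−3) = 7·8·5·9 = 2520 ≡ 11, so v_5 = 11^{−1} = 6 (mod 13).
  v = [7, 7, 4, 2, 6].
Step 2: syndromes of r = [11, 5, 10, 12, 8] (all sums mod 13).
  S_0 = Σ v_i r_i = 7·11 + 7·5 + 4·10 + 2·12 + 6·8 = 224 ≡ 3.
  S_1 = Σ v_i α_i r_i = 7·5·11 + 7·4·5 + 4·7·10 + 2·3·12 + 6·12·8 = 1453 ≡ 10.
  α_i^2 mod 13 = [12, 3, 10, 9, 1].
  S_2 = Σ v_i α_i^2 r_i = 7·12·11 + 7·3·5 + 4·10·10 + 2·9·12 + 6·1·8 = 1693 ≡ 3.
  S = (3, 10, 3) ≠ 0, so r is not a codeword (an error is present).
Step 3: locate the error. For a single error e at position i, S_ℓ = v_i·e·α_i^ℓ, so α_err = S_1/S_0.
  S_0^{−1} = 3^{−1} = 9 (mod 13), so α_err = 10·9 = 90 ≡ 12 = α_5. Error position i = 5.
  Consistency check: S_2/S_1 = 3·4 = 12 ≡ 12 = α_err ✓ (single-error assumption holds).
Step 4: error magnitude e = S_0/v_5 = S_0·∏_{j≠5}(α_5 − α_j) = 3·11 = 33 ≡ 7 (mod 13).
Step 5: correct position 5: c_5 = r_5 − e = 8 − 7 ≡ 1 (mod 13). Hence c = [11, 5, 10, 12, 1].
  Check: interpolating c through the α_i gives m(x) = 7 + 6·x (degree < 2) with m(α_i) = c_i for every i, so c is indeed a codeword.
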